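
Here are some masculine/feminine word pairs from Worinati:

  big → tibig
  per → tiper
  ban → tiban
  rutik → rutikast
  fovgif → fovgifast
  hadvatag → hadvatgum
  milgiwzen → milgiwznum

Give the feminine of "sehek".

big and hadvatag both end in -g yet inflect differently (tibig, hadvatgum), so the final letter is not what conditions the rule; the number of vowels is.
"sehek" has 2 vowels. The stems with 2 vowels (rutik → rutikast, fovgif → fovgifast) add -ast.
So sehek → sehekast.

sehekast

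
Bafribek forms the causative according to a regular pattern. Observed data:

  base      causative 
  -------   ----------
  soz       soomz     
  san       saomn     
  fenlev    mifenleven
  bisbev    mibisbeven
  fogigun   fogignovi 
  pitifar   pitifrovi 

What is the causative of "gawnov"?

san and fogigun both end in -n yet inflect differently (saomn, fogignovi), so the final letter is not what conditions the rule; the number of vowels is.
"gawnov" has 2 vowels. The stems with 2 vowels (fenlev → mifenleven, bisbev → mibisbeven) add mi- … -en around the stem.
The other patterns: stems with 1 vowel insert -om- after the first vowel; stems with 3 vowels delete the last vowel and add -ovi.
So gawnov → migawnoven.

migawnoven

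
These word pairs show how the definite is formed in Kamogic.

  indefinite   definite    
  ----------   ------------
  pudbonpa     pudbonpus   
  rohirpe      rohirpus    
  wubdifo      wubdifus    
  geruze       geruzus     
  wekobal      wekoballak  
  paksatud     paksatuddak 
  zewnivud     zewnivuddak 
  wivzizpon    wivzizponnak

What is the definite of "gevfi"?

pudbonpa and wekobal both have last vowel 'a' yet inflect differently (pudbonpus, wekoballak), so the last vowel is not what conditions the rule; whether the stem ends in a vowel or a consonant is.
"gevfi" ends in a vowel. The stems ending in a vowel (pudbonpa → pudbonpus, rohirpe → rohirpus, wubdifo → wubdifus) drop the final letter and add -us.
The other pattern: stems ending in a consonant double the final consonant and add -ak.
So gevfi → gevfus.

gevfus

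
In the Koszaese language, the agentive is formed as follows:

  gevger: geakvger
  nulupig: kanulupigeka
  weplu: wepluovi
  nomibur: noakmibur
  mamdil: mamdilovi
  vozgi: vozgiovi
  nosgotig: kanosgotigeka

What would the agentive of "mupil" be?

mupilovi

nulupig and mamdil both have last vowel 'i' yet inflect differently (kanulupigeka, mamdilovi), so the last vowel is not what conditions the rule; the final letter is.
"mupil" ends in -l. The one such stem in the data (mamdil → mamdilovi) adds -ovi, so the same rule applies.
The other patterns: stems ending in -r insert -ak- after the first vowel; stems ending in -g add ka- … -eka around the stem.
So mupil → mupilovi.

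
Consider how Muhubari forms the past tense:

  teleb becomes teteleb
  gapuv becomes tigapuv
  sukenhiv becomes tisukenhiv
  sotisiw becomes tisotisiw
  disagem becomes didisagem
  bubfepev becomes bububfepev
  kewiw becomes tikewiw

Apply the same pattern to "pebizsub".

tipebizsub

bubfepev and gapuv both end in -v yet inflect differently (bububfepev, tigapuv), so the final letter is not what conditions the rule; the last vowel is.
"pebizsub" has last vowel 'u'. The one such stem in the data (gapuv → tigapuv) adds the prefix ti-, so the same rule applies.
The other pattern: stems whose last vowel is 'e' repeat the first consonant+vowel as a prefix.
So pebizsub → tipebizsub.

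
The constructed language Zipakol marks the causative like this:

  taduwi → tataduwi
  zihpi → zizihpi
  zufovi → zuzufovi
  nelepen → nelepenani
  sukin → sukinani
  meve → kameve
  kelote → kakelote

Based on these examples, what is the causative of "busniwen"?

busniwenani

"busniwen" ends in -n. The stems ending in -n (nelepen → nelepenani, sukin → sukinani) add -ani.
So busniwen → busniwenani.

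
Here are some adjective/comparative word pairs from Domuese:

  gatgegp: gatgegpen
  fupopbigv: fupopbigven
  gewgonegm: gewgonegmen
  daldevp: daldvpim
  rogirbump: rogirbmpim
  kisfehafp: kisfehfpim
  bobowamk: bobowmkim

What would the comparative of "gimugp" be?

gimugpen

gatgegp and daldevp both end in -p yet inflect differently (gatgegpen, daldvpim), so the final letter is not what conditions the rule; the second-to-last letter is.
"gimugp" has second-to-last letter 'g'. The stems whose second-to-last letter is 'g' (gatgegp → gatgegpen, fupopbigv → fupopbigven, gewgonegm → gewgonegmen) add -en.
So gimugp → gimugpen.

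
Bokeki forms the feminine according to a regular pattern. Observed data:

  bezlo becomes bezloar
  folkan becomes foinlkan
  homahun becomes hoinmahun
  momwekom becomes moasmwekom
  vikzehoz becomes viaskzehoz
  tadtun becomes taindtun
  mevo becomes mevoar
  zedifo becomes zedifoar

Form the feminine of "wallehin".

wainllehin

zedifo and momwekom both have last vowel 'o' yet inflect differently (zedifoar, moasmwekom), so the last vowel is not what conditions the rule; the final letter is.
"wallehin" ends in -n. The stems ending in -n (folkan → foinlkan, homahun → hoinmahun, tadtun → taindtun) insert -in- after the first vowel.
So wallehin → wainllehin.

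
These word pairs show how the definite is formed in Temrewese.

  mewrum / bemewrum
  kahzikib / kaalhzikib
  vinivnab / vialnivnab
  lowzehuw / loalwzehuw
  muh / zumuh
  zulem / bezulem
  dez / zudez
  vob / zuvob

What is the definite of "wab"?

vob and vinivnab both end in -b yet inflect differently (zuvob, vialnivnab), so the final letter is not what conditions the rule; the number of vowels is.
"wab" has 1 vowel. The stems with 1 vowel (vob → zuvob, muh → zumuh, dez → zudez) add the prefix zu-.
So wab → zuwab.

zuwab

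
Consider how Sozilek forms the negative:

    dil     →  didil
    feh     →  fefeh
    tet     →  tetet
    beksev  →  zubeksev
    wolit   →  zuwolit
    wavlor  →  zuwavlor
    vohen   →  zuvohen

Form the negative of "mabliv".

zumabliv

tet and wolit both end in -t yet inflect differently (tetet, zuwolit), so the final letter is not what conditions the rule; the number of vowels is.
"mabliv" has 2 vowels. The stems with 2 vowels (beksev → zubeksev, wolit → zuwolit, wavlor → zuwavlor) add the prefix zu-.
The other pattern: stems with 1 vowel repeat the first consonant+vowel as a prefix.
So mabliv → zumabliv.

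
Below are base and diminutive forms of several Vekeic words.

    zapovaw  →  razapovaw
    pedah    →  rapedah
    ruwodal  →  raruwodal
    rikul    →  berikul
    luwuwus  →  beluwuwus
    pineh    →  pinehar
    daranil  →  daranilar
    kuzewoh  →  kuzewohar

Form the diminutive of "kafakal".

ruwodal and rikul both end in -l yet inflect differently (raruwodal, berikul), so the final letter is not what conditions the rule; the last vowel is.
"kafakal" has last vowel 'a'. The stems whose last vowel is 'a' (zapovaw → razapovaw, pedah → rapedah, ruwodal → raruwodal) add the prefix ra-.
So kafakal → rakafakal.

rakafakal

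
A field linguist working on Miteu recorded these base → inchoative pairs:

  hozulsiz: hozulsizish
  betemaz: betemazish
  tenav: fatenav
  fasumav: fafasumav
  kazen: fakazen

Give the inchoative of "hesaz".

hesazish

betemaz and tenav both have last vowel 'a' yet inflect differently (betemazish, fatenav), so the last vowel is not what conditions the rule; the final letter is.
"hesaz" ends in -z. The stems ending in -z (hozulsiz → hozulsizish, betemaz → betemazish) add -ish.
The other pattern: stems ending in -n or -v add the prefix fa-.
So hesaz → hesazish.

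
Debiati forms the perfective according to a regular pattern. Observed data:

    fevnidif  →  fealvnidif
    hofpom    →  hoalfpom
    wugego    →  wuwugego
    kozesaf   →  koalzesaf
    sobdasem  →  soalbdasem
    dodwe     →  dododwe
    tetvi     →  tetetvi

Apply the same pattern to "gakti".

"gakti" ends in a vowel. The stems ending in a vowel (tetvi → tetetvi, wugego → wuwugego, dodwe → dododwe) repeat the first consonant+vowel as a prefix.
The other pattern: stems ending in a consonant insert -al- after the first vowel.
So gakti → gagakti.

gagakti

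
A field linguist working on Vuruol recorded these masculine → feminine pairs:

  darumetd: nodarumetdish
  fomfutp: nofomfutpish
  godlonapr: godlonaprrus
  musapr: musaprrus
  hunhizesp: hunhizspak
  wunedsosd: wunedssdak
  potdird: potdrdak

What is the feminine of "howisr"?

"howisr" has second-to-last letter 's'. The stems whose second-to-last letter is 's' (hunhizesp → hunhizspak, wunedsosd → wunedssdak) delete the last vowel and add -ak.
So howisr → howsrak.

howsrak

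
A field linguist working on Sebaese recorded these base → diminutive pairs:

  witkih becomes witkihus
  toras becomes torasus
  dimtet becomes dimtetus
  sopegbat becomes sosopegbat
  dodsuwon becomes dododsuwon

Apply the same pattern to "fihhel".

"fihhel" has 2 vowels. The stems with 2 vowels (witkih → witkihus, toras → torasus, dimtet → dimtetus) add -us.
So fihhel → fihhelus.

fihhelus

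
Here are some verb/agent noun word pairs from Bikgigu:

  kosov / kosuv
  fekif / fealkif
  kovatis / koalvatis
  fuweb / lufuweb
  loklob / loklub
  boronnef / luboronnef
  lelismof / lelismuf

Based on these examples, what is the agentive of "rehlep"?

lurehlep

"rehlep" has last vowel 'e'. The stems whose last vowel is 'e' (boronnef → luboronnef, fuweb → lufuweb) add the prefix lu-.
So rehlep → lurehlep.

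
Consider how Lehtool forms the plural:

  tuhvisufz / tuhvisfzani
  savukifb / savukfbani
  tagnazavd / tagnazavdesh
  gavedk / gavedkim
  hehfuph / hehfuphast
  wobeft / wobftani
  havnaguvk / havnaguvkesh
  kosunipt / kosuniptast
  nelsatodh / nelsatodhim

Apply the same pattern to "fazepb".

havnaguvk and gavedk both end in -k yet inflect differently (havnaguvkesh, gavedkim), so the final letter is not what conditions the rule; the second-to-last letter is.
"fazepb" has second-to-last letter 'p'. The stems whose second-to-last letter is 'p' (kosunipt → kosuniptast, hehfuph → hehfuphast) add -ast.
So fazepb → fazepbast.

fazepbast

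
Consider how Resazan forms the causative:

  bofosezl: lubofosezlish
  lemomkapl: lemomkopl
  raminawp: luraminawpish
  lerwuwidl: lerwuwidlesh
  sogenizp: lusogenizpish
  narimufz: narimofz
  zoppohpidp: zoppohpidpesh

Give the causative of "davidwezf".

ludavidwezfish

lemomkapl and lerwuwidl both end in -l yet inflect differently (lemomkopl, lerwuwidlesh), so the final letter is not what conditions the rule; the second-to-last letter is.
"davidwezf" has second-to-last letter 'z'. The stems whose second-to-last letter is 'z' (sogenizp → lusogenizpish, bofosezl → lubofosezlish) add lu- … -ish around the stem.
The other patterns: stems whose second-to-last letter is 'f' or 'p' change the last vowel to 'o'; stems whose second-to-last letter is 'd' add -esh.
So davidwezf → ludavidwezfish.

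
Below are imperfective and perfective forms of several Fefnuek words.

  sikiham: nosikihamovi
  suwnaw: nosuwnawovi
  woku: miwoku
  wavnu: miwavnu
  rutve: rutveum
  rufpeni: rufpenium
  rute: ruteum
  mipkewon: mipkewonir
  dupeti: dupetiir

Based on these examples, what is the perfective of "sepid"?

nosepidovi

rufpeni and dupeti both end in -i yet inflect differently (rufpenium, dupetiir), so the final letter is not what conditions the rule; the first letter is.
"sepid" begins with s-. The stems beginning with s- (sikiham → nosikihamovi, suwnaw → nosuwnawovi) add no- … -ovi around the stem.
The other patterns: stems beginning with w- add the prefix mi-; stems beginning with r- add -um; stems beginning with d- or m- add -ir.
So sepid → nosepidovi.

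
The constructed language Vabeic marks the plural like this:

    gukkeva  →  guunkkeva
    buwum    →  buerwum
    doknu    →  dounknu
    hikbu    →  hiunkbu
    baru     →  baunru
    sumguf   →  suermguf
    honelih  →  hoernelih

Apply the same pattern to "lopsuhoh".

loerpsuhoh

buwum and hikbu both have last vowel 'u' yet inflect differently (buerwum, hiunkbu), so the last vowel is not what conditions the rule; whether the stem ends in a vowel or a consonant is.
"lopsuhoh" ends in a consonant. The stems ending in a consonant (buwum → buerwum, sumguf → suermguf, honelih → hoernelih) insert -er- after the first vowel.
The other pattern: stems ending in a vowel insert -un- after the first vowel.
So lopsuhoh → loerpsuhoh.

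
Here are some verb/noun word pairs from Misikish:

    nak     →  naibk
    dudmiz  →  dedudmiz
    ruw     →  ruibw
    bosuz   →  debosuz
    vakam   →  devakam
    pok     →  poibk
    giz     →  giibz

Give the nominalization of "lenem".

delenem

giz and dudmiz both end in -z yet inflect differently (giibz, dedudmiz), so the final letter is not what conditions the rule; the number of vowels is.
"lenem" has 2 vowels. The stems with 2 vowels (dudmiz → dedudmiz, bosuz → debosuz, vakam → devakam) add the prefix de-.
So lenem → delenem.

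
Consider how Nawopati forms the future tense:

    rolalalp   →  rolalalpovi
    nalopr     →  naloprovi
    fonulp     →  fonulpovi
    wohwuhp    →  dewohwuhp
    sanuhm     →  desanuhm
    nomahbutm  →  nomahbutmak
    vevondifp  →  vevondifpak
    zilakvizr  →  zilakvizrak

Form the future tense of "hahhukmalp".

hahhukmalpovi

rolalalp and wohwuhp both end in -p yet inflect differently (rolalalpovi, dewohwuhp), so the final letter is not what conditions the rule; the second-to-last letter is.
"hahhukmalp" has second-to-last letter 'l'. The stems whose second-to-last letter is 'l' (rolalalp → rolalalpovi, fonulp → fonulpovi) add -ovi.
The other patterns: stems whose second-to-last letter is 'h' add the prefix de-; stems whose second-to-last letter is 'f', 't' or 'z' add -ak.
So hahhukmalp → hahhukmalpovi.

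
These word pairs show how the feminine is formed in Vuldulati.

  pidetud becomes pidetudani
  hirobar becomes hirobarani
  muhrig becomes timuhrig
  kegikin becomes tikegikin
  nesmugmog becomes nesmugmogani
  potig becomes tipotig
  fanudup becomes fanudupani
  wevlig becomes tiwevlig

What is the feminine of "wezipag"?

wezipagani

potig and nesmugmog both end in -g yet inflect differently (tipotig, nesmugmogani), so the final letter is not what conditions the rule; the last vowel is.
"wezipag" has last vowel 'a'. The one such stem in the data (hirobar → hirobarani) adds -ani, so the same rule applies.
The other pattern: stems whose last vowel is 'i' add the prefix ti-.
So wezipag → wezipagani.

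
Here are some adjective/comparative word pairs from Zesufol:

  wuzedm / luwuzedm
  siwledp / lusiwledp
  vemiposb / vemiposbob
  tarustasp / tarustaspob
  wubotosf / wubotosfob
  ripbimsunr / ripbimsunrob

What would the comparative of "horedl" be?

luhoredl

siwledp and tarustasp both end in -p yet inflect differently (lusiwledp, tarustaspob), so the final letter is not what conditions the rule; the second-to-last letter is.
"horedl" has second-to-last letter 'd'. The stems whose second-to-last letter is 'd' (wuzedm → luwuzedm, siwledp → lusiwledp) add the prefix lu-.
The other pattern: stems whose second-to-last letter is 'n' or 's' add -ob.
So horedl → luhoredl.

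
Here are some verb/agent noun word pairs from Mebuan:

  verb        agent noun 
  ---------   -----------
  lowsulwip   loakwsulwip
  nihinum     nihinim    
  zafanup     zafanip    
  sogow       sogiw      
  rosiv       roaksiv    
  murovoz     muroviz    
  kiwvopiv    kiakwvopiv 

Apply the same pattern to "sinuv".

lowsulwip and zafanup both end in -p yet inflect differently (loakwsulwip, zafanip), so the final letter is not what conditions the rule; the last vowel is.
"sinuv" has last vowel 'u'. The stems whose last vowel is 'u' (nihinum → nihinim, zafanup → zafanip) change the last vowel to 'i'.
The other pattern: stems whose last vowel is 'i' insert -ak- after the first vowel.
So sinuv → siniv.

siniv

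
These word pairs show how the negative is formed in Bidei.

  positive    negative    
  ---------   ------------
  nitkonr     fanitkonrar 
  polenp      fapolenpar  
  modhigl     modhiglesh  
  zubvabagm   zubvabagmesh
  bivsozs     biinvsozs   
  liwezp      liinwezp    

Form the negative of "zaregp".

zaregpesh

polenp and liwezp both end in -p yet inflect differently (fapolenpar, liinwezp), so the final letter is not what conditions the rule; the second-to-last letter is.
"zaregp" has second-to-last letter 'g'. The stems whose second-to-last letter is 'g' (modhigl → modhiglesh, zubvabagm → zubvabagmesh) add -esh.
So zaregp → zaregpesh.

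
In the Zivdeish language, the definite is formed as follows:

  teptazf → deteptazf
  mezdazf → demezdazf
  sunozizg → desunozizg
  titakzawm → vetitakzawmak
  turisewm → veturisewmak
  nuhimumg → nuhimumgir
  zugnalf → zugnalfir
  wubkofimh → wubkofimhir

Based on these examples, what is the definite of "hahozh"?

sunozizg and nuhimumg both end in -g yet inflect differently (desunozizg, nuhimumgir), so the final letter is not what conditions the rule; the second-to-last letter is.
"hahozh" has second-to-last letter 'z'. The stems whose second-to-last letter is 'z' (teptazf → deteptazf, mezdazf → demezdazf, sunozizg → desunozizg) add the prefix de-.
So hahozh → dehahozh.

dehahozh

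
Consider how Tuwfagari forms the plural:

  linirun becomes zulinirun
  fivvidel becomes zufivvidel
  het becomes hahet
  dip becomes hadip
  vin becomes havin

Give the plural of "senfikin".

linirun and vin both end in -n yet inflect differently (zulinirun, havin), so the final letter is not what conditions the rule; the number of vowels is.
"senfikin" has 3 vowels. The stems with 3 vowels (linirun → zulinirun, fivvidel → zufivvidel) add the prefix zu-.
The other pattern: stems with 1 vowel add the prefix ha-.
So senfikin → zusenfikin.

zusenfikin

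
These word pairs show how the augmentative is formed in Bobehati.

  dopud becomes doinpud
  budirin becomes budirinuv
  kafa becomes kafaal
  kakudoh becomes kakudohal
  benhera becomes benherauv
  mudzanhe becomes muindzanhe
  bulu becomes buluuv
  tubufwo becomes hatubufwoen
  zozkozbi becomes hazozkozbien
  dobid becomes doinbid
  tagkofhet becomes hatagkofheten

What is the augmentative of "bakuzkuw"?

bakuzkuwuv

benhera and kafa both end in -a yet inflect differently (benherauv, kafaal), so the final letter is not what conditions the rule; the first letter is.
"bakuzkuw" begins with b-. The stems beginning with b- (benhera → benherauv, budirin → budirinuv, bulu → buluuv) add -uv.
The other patterns: stems beginning with d- or m- insert -in- after the first vowel; stems beginning with k- add -al; stems beginning with t- or z- add ha- … -en around the stem.
So bakuzkuw → bakuzkuwuv.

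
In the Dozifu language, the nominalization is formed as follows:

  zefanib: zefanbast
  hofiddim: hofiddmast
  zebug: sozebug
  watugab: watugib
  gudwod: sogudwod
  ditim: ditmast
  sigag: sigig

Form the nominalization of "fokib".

watugab and zefanib both end in -b yet inflect differently (watugib, zefanbast), so the final letter is not what conditions the rule; the last vowel is.
"fokib" has last vowel 'i'. The stems whose last vowel is 'i' (zefanib → zefanbast, hofiddim → hofiddmast, ditim → ditmast) delete the last vowel and add -ast.
The other patterns: stems whose last vowel is 'a' change the last vowel to 'i'; stems whose last vowel is 'o' or 'u' add the prefix so-.
So fokib → fokbast.

fokbast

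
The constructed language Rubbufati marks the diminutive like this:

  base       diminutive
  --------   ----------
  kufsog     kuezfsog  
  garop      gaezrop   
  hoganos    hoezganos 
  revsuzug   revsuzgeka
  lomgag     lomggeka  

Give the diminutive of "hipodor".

kufsog and revsuzug both end in -g yet inflect differently (kuezfsog, revsuzgeka), so the final letter is not what conditions the rule; the last vowel is.
"hipodor" has last vowel 'o'. The stems whose last vowel is 'o' (kufsog → kuezfsog, garop → gaezrop, hoganos → hoezganos) insert -ez- after the first vowel.
The other pattern: stems whose last vowel is 'a' or 'u' delete the last vowel and add -eka.
So hipodor → hiezpodor.

hiezpodor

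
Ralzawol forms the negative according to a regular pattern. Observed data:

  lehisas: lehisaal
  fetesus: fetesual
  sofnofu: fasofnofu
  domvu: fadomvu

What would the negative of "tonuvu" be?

"tonuvu" ends in -u. The stems ending in -u (sofnofu → fasofnofu, domvu → fadomvu) add the prefix fa-.
The other pattern: stems ending in -s drop the final letter and add -al.
So tonuvu → fatonuvu.

fatonuvu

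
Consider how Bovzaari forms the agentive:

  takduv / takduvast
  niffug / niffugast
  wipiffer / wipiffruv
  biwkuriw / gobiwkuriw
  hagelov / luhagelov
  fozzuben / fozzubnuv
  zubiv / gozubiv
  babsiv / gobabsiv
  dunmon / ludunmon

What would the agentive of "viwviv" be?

goviwviv

zubiv and takduv both end in -v yet inflect differently (gozubiv, takduvast), so the final letter is not what conditions the rule; the last vowel is.
"viwviv" has last vowel 'i'. The stems whose last vowel is 'i' (zubiv → gozubiv, babsiv → gobabsiv, biwkuriw → gobiwkuriw) add the prefix go-.
So viwviv → goviwviv.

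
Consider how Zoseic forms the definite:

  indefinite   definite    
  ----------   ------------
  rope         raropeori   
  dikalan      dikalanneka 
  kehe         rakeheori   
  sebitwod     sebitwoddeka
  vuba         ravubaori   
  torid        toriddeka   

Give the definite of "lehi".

ralehiori

dikalan and vuba both have last vowel 'a' yet inflect differently (dikalanneka, ravubaori), so the last vowel is not what conditions the rule; whether the stem ends in a vowel or a consonant is.
"lehi" ends in a vowel. The stems ending in a vowel (vuba → ravubaori, kehe → rakeheori, rope → raropeori) add ra- … -ori around the stem.
The other pattern: stems ending in a consonant double the final consonant and add -eka.
So lehi → ralehiori.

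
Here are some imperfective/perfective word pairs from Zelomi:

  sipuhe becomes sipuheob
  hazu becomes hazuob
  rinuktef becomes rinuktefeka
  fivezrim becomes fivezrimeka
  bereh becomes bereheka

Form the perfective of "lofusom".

lofusomeka

sipuhe and rinuktef both have last vowel 'e' yet inflect differently (sipuheob, rinuktefeka), so the last vowel is not what conditions the rule; whether the stem ends in a vowel or a consonant is.
"lofusom" ends in a consonant. The stems ending in a consonant (rinuktef → rinuktefeka, fivezrim → fivezrimeka, bereh → bereheka) add -eka.
So lofusom → lofusomeka.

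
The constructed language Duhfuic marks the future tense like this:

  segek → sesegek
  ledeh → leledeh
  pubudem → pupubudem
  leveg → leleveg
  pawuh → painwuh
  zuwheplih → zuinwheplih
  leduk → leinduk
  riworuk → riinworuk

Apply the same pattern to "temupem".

tetemupem

ledeh and pawuh both end in -h yet inflect differently (leledeh, painwuh), so the final letter is not what conditions the rule; the last vowel is.
"temupem" has last vowel 'e'. The stems whose last vowel is 'e' (segek → sesegek, ledeh → leledeh, pubudem → pupubudem) repeat the first consonant+vowel as a prefix.
The other pattern: stems whose last vowel is 'i' or 'u' insert -in- after the first vowel.
So temupem → tetemupem.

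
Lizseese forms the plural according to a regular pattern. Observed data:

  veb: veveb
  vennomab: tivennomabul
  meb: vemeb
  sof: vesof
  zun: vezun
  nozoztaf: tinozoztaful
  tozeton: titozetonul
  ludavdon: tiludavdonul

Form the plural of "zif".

sof and nozoztaf both end in -f yet inflect differently (vesof, tinozoztaful), so the final letter is not what conditions the rule; the number of vowels is.
"zif" has 1 vowel. The stems with 1 vowel (meb → vemeb, veb → veveb, sof → vesof) add the prefix ve-.
The other pattern: stems with 3 vowels add ti- … -ul around the stem.
So zif → vezif.

vezif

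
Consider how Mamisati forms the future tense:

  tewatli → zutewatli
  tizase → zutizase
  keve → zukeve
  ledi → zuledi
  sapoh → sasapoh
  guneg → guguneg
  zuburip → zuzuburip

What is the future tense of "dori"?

zudori

tizase and guneg both have last vowel 'e' yet inflect differently (zutizase, guguneg), so the last vowel is not what conditions the rule; whether the stem ends in a vowel or a consonant is.
"dori" ends in a vowel. The stems ending in a vowel (tewatli → zutewatli, tizase → zutizase, keve → zukeve) add the prefix zu-.
So dori → zudori.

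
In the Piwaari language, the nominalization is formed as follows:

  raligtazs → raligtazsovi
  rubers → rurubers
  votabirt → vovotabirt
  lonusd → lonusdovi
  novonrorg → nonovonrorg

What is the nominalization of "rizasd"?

rizasdovi

raligtazs and rubers both end in -s yet inflect differently (raligtazsovi, rurubers), so the final letter is not what conditions the rule; the second-to-last letter is.
"rizasd" has second-to-last letter 's'. The one such stem in the data (lonusd → lonusdovi) adds -ovi, so the same rule applies.
So rizasd → rizasdovi.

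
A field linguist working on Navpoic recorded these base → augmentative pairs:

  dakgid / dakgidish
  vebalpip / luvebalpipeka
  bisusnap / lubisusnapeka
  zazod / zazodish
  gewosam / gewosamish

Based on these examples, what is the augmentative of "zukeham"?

"zukeham" ends in -m. The one such stem in the data (gewosam → gewosamish) adds -ish, so the same rule applies.
So zukeham → zukehamish.

zukehamish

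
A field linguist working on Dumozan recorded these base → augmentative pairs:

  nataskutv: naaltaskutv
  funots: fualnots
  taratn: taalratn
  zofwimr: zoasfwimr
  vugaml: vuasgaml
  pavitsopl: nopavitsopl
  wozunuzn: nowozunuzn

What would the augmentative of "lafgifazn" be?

nolafgifazn

vugaml and pavitsopl both end in -l yet inflect differently (vuasgaml, nopavitsopl), so the final letter is not what conditions the rule; the second-to-last letter is.
"lafgifazn" has second-to-last letter 'z'. The one such stem in the data (wozunuzn → nowozunuzn) adds the prefix no-, so the same rule applies.
So lafgifazn → nolafgifazn.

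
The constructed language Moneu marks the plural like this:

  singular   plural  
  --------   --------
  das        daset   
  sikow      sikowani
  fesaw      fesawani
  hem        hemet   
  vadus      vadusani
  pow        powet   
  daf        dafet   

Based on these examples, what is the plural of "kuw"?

"kuw" has 1 vowel. The stems with 1 vowel (das → daset, pow → powet, hem → hemet) add -et.
So kuw → kuwet.

kuwet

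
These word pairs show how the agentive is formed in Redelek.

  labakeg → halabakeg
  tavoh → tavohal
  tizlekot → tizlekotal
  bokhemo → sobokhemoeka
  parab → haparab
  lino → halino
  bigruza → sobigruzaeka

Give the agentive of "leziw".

haleziw

bokhemo and lino both end in -o yet inflect differently (sobokhemoeka, halino), so the final letter is not what conditions the rule; the first letter is.
"leziw" begins with l-. The stems beginning with l- (labakeg → halabakeg, lino → halino) add the prefix ha-.
So leziw → haleziw.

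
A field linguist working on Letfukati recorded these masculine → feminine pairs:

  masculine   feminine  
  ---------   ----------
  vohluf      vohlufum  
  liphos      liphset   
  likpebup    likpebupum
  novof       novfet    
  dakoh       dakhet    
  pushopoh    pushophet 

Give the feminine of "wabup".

novof and vohluf both end in -f yet inflect differently (novfet, vohlufum), so the final letter is not what conditions the rule; the last vowel is.
"wabup" has last vowel 'u'. The stems whose last vowel is 'u' (vohluf → vohlufum, likpebup → likpebupum) add -um.
The other pattern: stems whose last vowel is 'o' delete the last vowel and add -et.
So wabup → wabupum.

wabupum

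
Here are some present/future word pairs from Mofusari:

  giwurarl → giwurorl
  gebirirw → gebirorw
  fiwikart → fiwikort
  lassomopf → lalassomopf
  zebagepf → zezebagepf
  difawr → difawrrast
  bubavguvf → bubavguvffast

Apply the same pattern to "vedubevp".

lassomopf and bubavguvf both end in -f yet inflect differently (lalassomopf, bubavguvffast), so the final letter is not what conditions the rule; the second-to-last letter is.
"vedubevp" has second-to-last letter 'v'. The one such stem in the data (bubavguvf → bubavguvffast) doubles the final consonant and adds -ast (as does difawr), so the same rule applies.
The other patterns: stems whose second-to-last letter is 'r' change the last vowel to 'o'; stems whose second-to-last letter is 'p' repeat the first consonant+vowel as a prefix.
So vedubevp → vedubevppast.

vedubevppast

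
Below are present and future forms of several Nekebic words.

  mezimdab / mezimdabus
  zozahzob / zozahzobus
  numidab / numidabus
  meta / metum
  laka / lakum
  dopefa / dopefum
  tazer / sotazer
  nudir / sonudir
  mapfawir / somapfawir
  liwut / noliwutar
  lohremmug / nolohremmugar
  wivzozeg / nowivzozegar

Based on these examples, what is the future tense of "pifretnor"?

mezimdab and meta both have last vowel 'a' yet inflect differently (mezimdabus, metum), so the last vowel is not what conditions the rule; the final letter is.
"pifretnor" ends in -r. The stems ending in -r (tazer → sotazer, nudir → sonudir, mapfawir → somapfawir) add the prefix so-.
So pifretnor → sopifretnor.

sopifretnor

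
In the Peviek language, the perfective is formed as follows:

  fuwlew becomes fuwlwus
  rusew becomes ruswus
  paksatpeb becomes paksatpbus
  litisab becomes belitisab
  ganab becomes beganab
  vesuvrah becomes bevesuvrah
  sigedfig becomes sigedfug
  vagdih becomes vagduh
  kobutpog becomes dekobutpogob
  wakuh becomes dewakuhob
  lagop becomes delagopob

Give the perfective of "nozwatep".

nozwatpus

"nozwatep" has last vowel 'e'. The stems whose last vowel is 'e' (fuwlew → fuwlwus, rusew → ruswus, paksatpeb → paksatpbus) delete the last vowel and add -us.
The other patterns: stems whose last vowel is 'a' add the prefix be-; stems whose last vowel is 'i' change the last vowel to 'u'; stems whose last vowel is 'o' or 'u' add de- … -ob around the stem.
So nozwatep → nozwatpus.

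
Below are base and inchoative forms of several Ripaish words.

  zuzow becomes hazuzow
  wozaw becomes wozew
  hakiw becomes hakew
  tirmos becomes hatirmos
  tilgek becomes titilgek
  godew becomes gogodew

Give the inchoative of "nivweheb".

ninivweheb

"nivweheb" has last vowel 'e'. The stems whose last vowel is 'e' (godew → gogodew, tilgek → titilgek) repeat the first consonant+vowel as a prefix.
The other patterns: stems whose last vowel is 'o' add the prefix ha-; stems whose last vowel is 'a' or 'i' change the last vowel to 'e'.
So nivweheb → ninivweheb.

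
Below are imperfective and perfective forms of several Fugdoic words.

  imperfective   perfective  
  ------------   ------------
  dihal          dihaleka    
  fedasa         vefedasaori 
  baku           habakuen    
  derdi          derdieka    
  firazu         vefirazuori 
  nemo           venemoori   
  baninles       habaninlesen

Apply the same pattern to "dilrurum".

dilrurumeka

"dilrurum" begins with d-. The stems beginning with d- (derdi → derdieka, dihal → dihaleka) add -eka.
So dilrurum → dilrurumeka.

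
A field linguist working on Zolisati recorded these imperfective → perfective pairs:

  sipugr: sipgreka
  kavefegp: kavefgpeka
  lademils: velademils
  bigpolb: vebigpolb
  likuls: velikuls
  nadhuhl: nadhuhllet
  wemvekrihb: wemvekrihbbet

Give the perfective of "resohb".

bigpolb and wemvekrihb both end in -b yet inflect differently (vebigpolb, wemvekrihbbet), so the final letter is not what conditions the rule; the second-to-last letter is.
"resohb" has second-to-last letter 'h'. The stems whose second-to-last letter is 'h' (nadhuhl → nadhuhllet, wemvekrihb → wemvekrihbbet) double the final consonant and add -et.
The other patterns: stems whose second-to-last letter is 'g' delete the last vowel and add -eka; stems whose second-to-last letter is 'l' add the prefix ve-.
So resohb → resohbbet.

resohbbet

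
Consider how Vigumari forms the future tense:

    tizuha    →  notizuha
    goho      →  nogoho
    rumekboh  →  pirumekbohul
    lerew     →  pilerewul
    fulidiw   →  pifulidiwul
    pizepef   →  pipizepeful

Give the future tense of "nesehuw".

goho and rumekboh both have last vowel 'o' yet inflect differently (nogoho, pirumekbohul), so the last vowel is not what conditions the rule; whether the stem ends in a vowel or a consonant is.
"nesehuw" ends in a consonant. The stems ending in a consonant (rumekboh → pirumekbohul, lerew → pilerewul, fulidiw → pifulidiwul) add pi- … -ul around the stem.
The other pattern: stems ending in a vowel add the prefix no-.
So nesehuw → pinesehuwul.

pinesehuwul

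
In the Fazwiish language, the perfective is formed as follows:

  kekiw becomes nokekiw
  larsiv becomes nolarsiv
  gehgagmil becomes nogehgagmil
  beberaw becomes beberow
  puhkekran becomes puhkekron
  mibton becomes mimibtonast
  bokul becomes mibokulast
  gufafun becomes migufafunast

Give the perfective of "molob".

mimolobast

"molob" has last vowel 'o'. The one such stem in the data (mibton → mimibtonast) adds mi- … -ast around the stem, so the same rule applies.
So molob → mimolobast.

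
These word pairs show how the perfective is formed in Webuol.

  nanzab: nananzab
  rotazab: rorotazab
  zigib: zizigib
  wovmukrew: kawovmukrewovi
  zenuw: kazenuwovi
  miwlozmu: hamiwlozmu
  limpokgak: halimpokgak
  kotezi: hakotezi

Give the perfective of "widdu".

hawiddu

zenuw and miwlozmu both have last vowel 'u' yet inflect differently (kazenuwovi, hamiwlozmu), so the last vowel is not what conditions the rule; the final letter is.
"widdu" ends in -u. The one such stem in the data (miwlozmu → hamiwlozmu) adds the prefix ha-, so the same rule applies.
The other patterns: stems ending in -b repeat the first consonant+vowel as a prefix; stems ending in -w add ka- … -ovi around the stem.
So widdu → hawiddu.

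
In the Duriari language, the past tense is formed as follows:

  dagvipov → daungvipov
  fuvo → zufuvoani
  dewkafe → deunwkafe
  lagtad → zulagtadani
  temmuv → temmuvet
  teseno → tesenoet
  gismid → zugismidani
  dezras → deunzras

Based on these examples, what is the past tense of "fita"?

dagvipov and temmuv both end in -v yet inflect differently (daungvipov, temmuvet), so the final letter is not what conditions the rule; the first letter is.
"fita" begins with f-. The one such stem in the data (fuvo → zufuvoani) adds zu- … -ani around the stem, so the same rule applies.
So fita → zufitaani.

zufitaani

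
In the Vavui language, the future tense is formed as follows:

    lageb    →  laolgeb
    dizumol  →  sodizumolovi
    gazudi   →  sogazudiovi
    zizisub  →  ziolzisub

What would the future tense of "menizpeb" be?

meolnizpeb

zizisub and dizumol both have 3 vowels yet inflect differently (ziolzisub, sodizumolovi), so the number of vowels is not what conditions the rule; the final letter is.
"menizpeb" ends in -b. The stems ending in -b (zizisub → ziolzisub, lageb → laolgeb) insert -ol- after the first vowel.
The other pattern: stems ending in -i or -l add so- … -ovi around the stem.
So menizpeb → meolnizpeb.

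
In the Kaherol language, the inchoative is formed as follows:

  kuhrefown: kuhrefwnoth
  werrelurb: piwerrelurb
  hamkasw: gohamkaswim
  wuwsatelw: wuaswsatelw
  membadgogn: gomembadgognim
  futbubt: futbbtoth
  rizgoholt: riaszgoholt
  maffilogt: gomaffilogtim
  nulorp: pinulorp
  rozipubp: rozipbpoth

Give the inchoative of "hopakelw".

hoaspakelw

rizgoholt and maffilogt both end in -t yet inflect differently (riaszgoholt, gomaffilogtim), so the final letter is not what conditions the rule; the second-to-last letter is.
"hopakelw" has second-to-last letter 'l'. The stems whose second-to-last letter is 'l' (wuwsatelw → wuaswsatelw, rizgoholt → riaszgoholt) insert -as- after the first vowel.
The other patterns: stems whose second-to-last letter is 'g' or 's' add go- … -im around the stem; stems whose second-to-last letter is 'r' add the prefix pi-; stems whose second-to-last letter is 'b' or 'w' delete the last vowel and add -oth.
So hopakelw → hoaspakelw.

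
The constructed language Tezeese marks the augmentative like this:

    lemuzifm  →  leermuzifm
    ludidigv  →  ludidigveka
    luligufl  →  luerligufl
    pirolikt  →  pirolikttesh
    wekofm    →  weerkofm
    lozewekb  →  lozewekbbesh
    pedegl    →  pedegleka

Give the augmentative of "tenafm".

teernafm

luligufl and pedegl both end in -l yet inflect differently (luerligufl, pedegleka), so the final letter is not what conditions the rule; the second-to-last letter is.
"tenafm" has second-to-last letter 'f'. The stems whose second-to-last letter is 'f' (luligufl → luerligufl, wekofm → weerkofm, lemuzifm → leermuzifm) insert -er- after the first vowel.
So tenafm → teernafm.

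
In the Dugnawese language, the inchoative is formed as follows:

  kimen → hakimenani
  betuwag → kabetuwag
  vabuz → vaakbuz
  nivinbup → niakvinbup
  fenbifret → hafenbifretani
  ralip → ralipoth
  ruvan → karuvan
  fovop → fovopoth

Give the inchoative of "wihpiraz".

kimen and ruvan both end in -n yet inflect differently (hakimenani, karuvan), so the final letter is not what conditions the rule; the last vowel is.
"wihpiraz" has last vowel 'a'. The stems whose last vowel is 'a' (ruvan → karuvan, betuwag → kabetuwag) add the prefix ka-.
The other patterns: stems whose last vowel is 'i' or 'o' add -oth; stems whose last vowel is 'e' add ha- … -ani around the stem; stems whose last vowel is 'u' insert -ak- after the first vowel.
So wihpiraz → kawihpiraz.

kawihpiraz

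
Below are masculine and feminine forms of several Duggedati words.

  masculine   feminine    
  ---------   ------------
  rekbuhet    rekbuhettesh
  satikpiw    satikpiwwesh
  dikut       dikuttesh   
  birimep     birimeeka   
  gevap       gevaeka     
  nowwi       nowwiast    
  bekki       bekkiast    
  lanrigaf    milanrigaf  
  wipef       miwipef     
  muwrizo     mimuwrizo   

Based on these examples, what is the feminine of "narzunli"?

narzunliast

rekbuhet and birimep both have last vowel 'e' yet inflect differently (rekbuhettesh, birimeeka), so the last vowel is not what conditions the rule; the final letter is.
"narzunli" ends in -i. The stems ending in -i (nowwi → nowwiast, bekki → bekkiast) add -ast.
The other patterns: stems ending in -t or -w double the final consonant and add -esh; stems ending in -p drop the final letter and add -eka; stems ending in -f or -o add the prefix mi-.
So narzunli → narzunliast.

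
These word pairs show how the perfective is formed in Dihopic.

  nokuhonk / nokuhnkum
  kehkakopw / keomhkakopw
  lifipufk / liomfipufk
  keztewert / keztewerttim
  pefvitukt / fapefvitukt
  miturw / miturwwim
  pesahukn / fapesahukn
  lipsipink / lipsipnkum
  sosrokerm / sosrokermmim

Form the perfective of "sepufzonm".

pefvitukt and keztewert both end in -t yet inflect differently (fapefvitukt, keztewerttim), so the final letter is not what conditions the rule; the second-to-last letter is.
"sepufzonm" has second-to-last letter 'n'. The stems whose second-to-last letter is 'n' (nokuhonk → nokuhnkum, lipsipink → lipsipnkum) delete the last vowel and add -um.
The other patterns: stems whose second-to-last letter is 'k' add the prefix fa-; stems whose second-to-last letter is 'r' double the final consonant and add -im; stems whose second-to-last letter is 'f' or 'p' insert -om- after the first vowel.
So sepufzonm → sepufznmum.

sepufznmum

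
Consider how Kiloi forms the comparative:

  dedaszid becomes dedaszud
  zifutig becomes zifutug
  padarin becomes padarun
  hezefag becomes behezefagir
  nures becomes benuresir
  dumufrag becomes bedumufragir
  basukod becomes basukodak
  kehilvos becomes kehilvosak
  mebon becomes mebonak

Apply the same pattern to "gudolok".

zifutig and hezefag both end in -g yet inflect differently (zifutug, behezefagir), so the final letter is not what conditions the rule; the last vowel is.
"gudolok" has last vowel 'o'. The stems whose last vowel is 'o' (basukod → basukodak, kehilvos → kehilvosak, mebon → mebonak) add -ak.
So gudolok → gudolokak.

gudolokak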